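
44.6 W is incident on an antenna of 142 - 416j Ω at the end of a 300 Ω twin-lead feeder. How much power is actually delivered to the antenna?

|Γ| = |(-158 − j416)/(442 − j416)| = 0.733
|Γ|² = 0.537
P_refl = |Γ|²·P_inc = 24 W, P_del = (1 − |Γ|²)·P_inc = 20.6 W

P_delivered ≈ 20.6 W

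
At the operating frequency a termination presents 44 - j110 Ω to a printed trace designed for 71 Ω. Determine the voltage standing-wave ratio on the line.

Γ = (Z_L − Z_0)/(Z_L + Z_0) = (-27 − j110)/(115 − j110)
|Γ| = 113/159 = 0.712
VSWR = (1 + |Γ|)/(1 − |Γ|) = 1.71/0.288

VSWR ≈ 5.94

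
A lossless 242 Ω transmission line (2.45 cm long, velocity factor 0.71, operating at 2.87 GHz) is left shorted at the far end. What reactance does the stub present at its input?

λ = v/f = 0.71·c / 2.87 GHz = 0.0742 m
βl = 2π·l/λ = 2π × 0.33 = 119°
tan(βl) = -1.82
For a shorted stub, Z_in = jZ_0·tan(βl)

X_in ≈ -439 Ω (capacitive)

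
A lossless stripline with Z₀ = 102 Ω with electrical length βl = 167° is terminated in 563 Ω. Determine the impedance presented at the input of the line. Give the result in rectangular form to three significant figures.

tan(βl) = tan(167°) = -0.231
Z_in = Z_0·(Z_L + jZ_0·tanβl)/(Z_0 + jZ_L·tanβl)
     = 102·(563 − j23.5)/(102 − j130)

Z_in ≈ 226 + j264 Ω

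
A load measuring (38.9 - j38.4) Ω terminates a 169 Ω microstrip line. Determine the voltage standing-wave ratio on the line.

Γ = (Z_L − Z_0)/(Z_L + Z_0) = (-130.1 − j38.4)/(207.9 − j38.4)
|Γ| = 136/211 = 0.642
VSWR = (1 + |Γ|)/(1 − |Γ|) = 1.64/0.358

VSWR ≈ 4.58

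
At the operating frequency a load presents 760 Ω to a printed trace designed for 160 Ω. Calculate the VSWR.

Γ = (760 − 160)/(760 + 160) = 0.652
VSWR = (1 + 0.652)/(1 − 0.652)

VSWR ≈ 4.75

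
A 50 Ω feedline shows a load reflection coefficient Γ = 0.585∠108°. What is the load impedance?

Z_L ≈ 19.3 + j32.7 Ω

Z_L = Z_0·(1 + Γ)/(1 − Γ) = 50·(0.819 + j0.556)/(1.18 − j0.556)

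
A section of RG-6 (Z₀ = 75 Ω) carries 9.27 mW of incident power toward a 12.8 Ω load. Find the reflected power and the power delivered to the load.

Γ = (12.8 − 75)/(12.8 + 75) = -0.708
|Γ|² = 0.502
P_refl = |Γ|²·P_inc = 4.65 mW, P_del = (1 − |Γ|²)·P_inc = 4.62 mW

P_reflected ≈ 4.65 mW; P_delivered ≈ 4.62 mW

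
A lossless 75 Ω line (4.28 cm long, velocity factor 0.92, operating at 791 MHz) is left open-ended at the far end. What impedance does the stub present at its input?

λ = v/f = 0.92·c / 791 MHz = 0.349 m
βl = 2π·l/λ = 2π × 0.123 = 44.2°
tan(βl) = 0.971
For an open-ended stub, Z_in = −jZ_0·cot(βl) = −jZ_0/tan(βl)

Z_in ≈ −j77.2 Ω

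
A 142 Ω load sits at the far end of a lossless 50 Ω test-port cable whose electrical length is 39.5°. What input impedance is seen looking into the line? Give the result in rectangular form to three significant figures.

tan(βl) = tan(39.5°) = 0.824
Z_in = Z_0·(Z_L + jZ_0·tanβl)/(Z_0 + jZ_L·tanβl)
     = 50·(142 + j41.2)/(50 + j117)

Z_in ≈ 36.8 − j44.9 Ω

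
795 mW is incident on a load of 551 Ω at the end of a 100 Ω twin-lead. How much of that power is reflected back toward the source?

P_reflected ≈ 382 mW

Γ = (551 − 100)/(551 + 100) = 0.693
|Γ|² = 0.48
P_refl = |Γ|²·P_inc = 382 mW, P_del = (1 − |Γ|²)·P_inc = 413 mW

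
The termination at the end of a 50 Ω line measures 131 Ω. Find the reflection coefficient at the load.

Γ = (Z_L − Z_0)/(Z_L + Z_0) = (131 − 50)/(131 + 50) = 81/181

Γ = 0.448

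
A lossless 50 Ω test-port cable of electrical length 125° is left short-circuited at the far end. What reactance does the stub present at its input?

tan(βl) = -1.43
For a short-circuited stub, Z_in = jZ_0·tan(βl)

X_in ≈ -71.4 Ω (capacitive)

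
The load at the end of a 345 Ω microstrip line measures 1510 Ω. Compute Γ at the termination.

Γ = (Z_L − Z_0)/(Z_L + Z_0) = (1510 − 345)/(1510 + 345) = 1165/1855

Γ = 0.628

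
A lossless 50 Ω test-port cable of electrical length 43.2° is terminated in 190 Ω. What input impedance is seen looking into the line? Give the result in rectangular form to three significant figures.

Z_in ≈ 26 − j45.9 Ω

tan(βl) = tan(43.2°) = 0.939
Z_in = Z_0·(Z_L + jZ_0·tanβl)/(Z_0 + jZ_L·tanβl)
     = 50·(190 + j47)/(50 + j178)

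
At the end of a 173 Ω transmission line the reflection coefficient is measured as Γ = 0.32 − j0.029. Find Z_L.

Z_L ≈ 335 − j21.7 Ω

Z_L = Z_0·(1 + Γ)/(1 − Γ) = 173·(1.32 − j0.029)/(0.68 + j0.029)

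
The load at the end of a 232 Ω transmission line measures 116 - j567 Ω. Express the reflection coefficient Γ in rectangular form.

Γ ≈ 0.635 − j0.594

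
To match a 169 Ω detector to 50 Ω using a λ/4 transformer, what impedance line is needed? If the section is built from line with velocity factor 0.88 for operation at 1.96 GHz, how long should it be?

Z_qwt = √(Z_0·R_L) = √(50 × 169) = √8450
λ = 0.88·c/f = 0.135 m, so l = λ/4 = 0.0337 m

Z_qwt ≈ 91.9 Ω; length ≈ 3.37 cm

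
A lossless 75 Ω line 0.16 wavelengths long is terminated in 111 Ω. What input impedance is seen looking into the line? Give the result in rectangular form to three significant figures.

βl = 2π × 0.16 = 57.6°
tan(βl) = tan(57.6°) = 1.58
Z_in = Z_0·(Z_L + jZ_0·tanβl)/(Z_0 + jZ_L·tanβl)
     = 75·(111 + j118)/(75 + j175)

Z_in ≈ 60 − j21.8 Ω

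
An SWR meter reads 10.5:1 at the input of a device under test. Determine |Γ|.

|Γ| = (S − 1)/(S + 1) = (10.5 − 1)/(10.5 + 1) = 9.5/11.5

|Γ| ≈ 0.826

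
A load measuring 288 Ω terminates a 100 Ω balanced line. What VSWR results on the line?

VSWR ≈ 2.88

Γ = (288 − 100)/(288 + 100) = 0.485
VSWR = (1 + 0.485)/(1 − 0.485)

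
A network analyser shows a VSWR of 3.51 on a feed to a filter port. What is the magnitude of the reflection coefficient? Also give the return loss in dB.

|Γ| ≈ 0.557; return loss ≈ 5.09 dB

|Γ| = (S − 1)/(S + 1) = (3.51 − 1)/(3.51 + 1) = 2.51/4.51
RL = −20·log₁₀|Γ| = −20·log₁₀(0.557)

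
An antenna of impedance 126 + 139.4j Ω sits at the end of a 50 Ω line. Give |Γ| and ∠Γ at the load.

Γ = (Z_L − Z_0)/(Z_L + Z_0) = (76 + j139.4)/(176 + j139.4)
|Γ| = 159/225 = 0.707

Γ ≈ 0.707 ∠ 23°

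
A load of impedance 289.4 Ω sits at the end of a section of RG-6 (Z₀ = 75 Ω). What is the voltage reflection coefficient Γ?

Γ = 0.588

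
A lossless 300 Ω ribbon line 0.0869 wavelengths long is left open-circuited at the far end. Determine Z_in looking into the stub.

Z_in ≈ −j494 Ω

βl = 2π × 0.0869 = 31.3°
tan(βl) = 0.608
For an open-circuited stub, Z_in = −jZ_0·cot(βl) = −jZ_0/tan(βl)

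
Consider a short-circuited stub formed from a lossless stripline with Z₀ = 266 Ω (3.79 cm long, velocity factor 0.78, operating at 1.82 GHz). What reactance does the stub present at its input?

X_in ≈ -920 Ω (capacitive)

λ = v/f = 0.78·c / 1.82 GHz = 0.129 m
βl = 2π·l/λ = 2π × 0.295 = 106°
tan(βl) = -3.46
For a short-circuited stub, Z_in = jZ_0·tan(βl)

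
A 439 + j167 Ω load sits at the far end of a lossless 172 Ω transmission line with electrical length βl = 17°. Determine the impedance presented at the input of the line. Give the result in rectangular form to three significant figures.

Z_in ≈ 435 − j171 Ω

tan(βl) = tan(17°) = 0.306
Z_in = Z_0·(Z_L + jZ_0·tanβl)/(Z_0 + jZ_L·tanβl)
     = 172·(439 + j220)/(121 + j134)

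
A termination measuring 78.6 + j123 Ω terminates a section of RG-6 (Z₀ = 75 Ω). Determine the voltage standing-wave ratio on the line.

Γ = (Z_L − Z_0)/(Z_L + Z_0) = (3.6 + j123)/(153.6 + j123)
|Γ| = 123/197 = 0.625
VSWR = (1 + |Γ|)/(1 − |Γ|) = 1.63/0.375

VSWR ≈ 4.34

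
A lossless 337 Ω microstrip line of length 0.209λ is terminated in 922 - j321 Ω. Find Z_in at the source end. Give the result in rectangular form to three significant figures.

βl = 2π × 0.209 = 75.2°
tan(βl) = tan(75.2°) = 3.8
Z_in = Z_0·(Z_L + jZ_0·tanβl)/(Z_0 + jZ_L·tanβl)
     = 337·(922 + j958)/(1560 + j3500)

Z_in ≈ 110 − j39.9 Ω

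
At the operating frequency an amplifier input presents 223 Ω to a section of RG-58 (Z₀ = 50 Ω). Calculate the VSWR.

For a purely resistive load, VSWR = R_L/Z_0 or Z_0/R_L (whichever > 1) = 223/50

VSWR ≈ 4.46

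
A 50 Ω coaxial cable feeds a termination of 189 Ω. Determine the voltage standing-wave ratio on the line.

VSWR ≈ 3.78

Γ = (189 − 50)/(189 + 50) = 0.582
VSWR = (1 + 0.582)/(1 − 0.582)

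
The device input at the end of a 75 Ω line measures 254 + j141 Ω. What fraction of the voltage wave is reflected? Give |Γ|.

|Γ| ≈ 0.637

Γ = (Z_L − Z_0)/(Z_L + Z_0) = (179 + j141)/(329 + j141)
|Γ| = 228/358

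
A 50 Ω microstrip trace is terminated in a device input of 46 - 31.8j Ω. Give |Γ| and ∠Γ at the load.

Γ ≈ 0.317 ∠ -78.8°

Γ = (Z_L − Z_0)/(Z_L + Z_0) = (-4 − j31.8)/(96 − j31.8)
|Γ| = 32.1/101 = 0.317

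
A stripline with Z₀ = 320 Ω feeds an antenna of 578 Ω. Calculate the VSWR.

VSWR ≈ 1.81

Γ = (578 − 320)/(578 + 320) = 0.287
VSWR = (1 + 0.287)/(1 − 0.287)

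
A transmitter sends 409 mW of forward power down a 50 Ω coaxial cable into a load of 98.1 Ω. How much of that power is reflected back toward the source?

P_reflected ≈ 43.1 mW

Γ = (98.1 − 50)/(98.1 + 50) = 0.325
|Γ|² = 0.105
P_refl = |Γ|²·P_inc = 43.1 mW, P_del = (1 − |Γ|²)·P_inc = 366 mW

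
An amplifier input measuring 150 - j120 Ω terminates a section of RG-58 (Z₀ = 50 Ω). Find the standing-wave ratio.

Γ = (Z_L − Z_0)/(Z_L + Z_0) = (100 − j120)/(200 − j120)
|Γ| = 156/233 = 0.67
VSWR = (1 + |Γ|)/(1 − |Γ|) = 1.67/0.33

VSWR ≈ 5.06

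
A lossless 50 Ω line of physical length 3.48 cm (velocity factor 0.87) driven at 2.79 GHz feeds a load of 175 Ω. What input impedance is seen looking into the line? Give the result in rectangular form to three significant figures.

Z_in ≈ 25.6 + j41.1 Ω

λ = v/f = 0.87·c / 2.79 GHz = 0.0935 m
βl = 2π·l/λ = 2π × 0.372 = 134°
tan(βl) = tan(134°) = -1.04
Z_in = Z_0·(Z_L + jZ_0·tanβl)/(Z_0 + jZ_L·tanβl)
     = 50·(175 − j51.9)/(50 − j182)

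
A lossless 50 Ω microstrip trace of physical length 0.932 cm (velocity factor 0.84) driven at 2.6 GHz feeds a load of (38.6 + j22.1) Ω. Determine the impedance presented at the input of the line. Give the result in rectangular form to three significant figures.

λ = v/f = 0.84·c / 2.6 GHz = 0.0969 m
βl = 2π·l/λ = 2π × 0.0962 = 34.6°
tan(βl) = tan(34.6°) = 0.69
Z_in = Z_0·(Z_L + jZ_0·tanβl)/(Z_0 + jZ_L·tanβl)
     = 50·(38.6 + j56.6)/(34.7 + j26.6)

Z_in ≈ 74.3 + j24.5 Ω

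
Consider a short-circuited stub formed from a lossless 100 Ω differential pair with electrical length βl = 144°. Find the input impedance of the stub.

Z_in ≈ −j72.7 Ω

tan(βl) = -0.727
For a short-circuited stub, Z_in = jZ_0·tan(βl)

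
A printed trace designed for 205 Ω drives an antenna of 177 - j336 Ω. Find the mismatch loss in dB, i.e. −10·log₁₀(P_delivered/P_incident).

mismatch loss ≈ 2.51 dB

Γ = (-28 − j336)/(382 − j336), |Γ| = 0.663
|Γ|² = 0.439, so P_del/P_inc = 1 − |Γ|² = 0.561
ML = −10·log₁₀(1 − |Γ|²)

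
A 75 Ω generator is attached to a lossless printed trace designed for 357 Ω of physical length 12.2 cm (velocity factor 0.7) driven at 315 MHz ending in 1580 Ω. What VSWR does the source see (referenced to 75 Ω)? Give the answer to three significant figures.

λ = v/f = 0.7·c / 315 MHz = 0.667 m
βl = 2π·l/λ = 2π × 0.183 = 65.9°
tan(βl) = 2.23
Z_in = Z_0·(Z_L + jZ_0·tanβl)/(Z_0 + jZ_L·tanβl) = 95.9 − j150 Ω
Γ_s = (Z_in − Z_s)/(Z_in + Z_s) = (20.9 − j150)/(171 − j150), |Γ_s| = 0.666
VSWR = (1 + |Γ_s|)/(1 − |Γ_s|)

VSWR ≈ 5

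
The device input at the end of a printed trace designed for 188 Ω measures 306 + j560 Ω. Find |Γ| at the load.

|Γ| ≈ 0.766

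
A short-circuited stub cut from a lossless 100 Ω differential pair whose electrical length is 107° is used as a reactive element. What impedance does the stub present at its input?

tan(βl) = -3.27
For a short-circuited stub, Z_in = jZ_0·tan(βl)

Z_in ≈ −j327 Ω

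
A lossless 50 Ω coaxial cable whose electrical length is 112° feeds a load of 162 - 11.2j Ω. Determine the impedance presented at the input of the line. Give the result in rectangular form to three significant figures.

tan(βl) = tan(112°) = -2.48
Z_in = Z_0·(Z_L + jZ_0·tanβl)/(Z_0 + jZ_L·tanβl)
     = 50·(162 − j135)/(22.3 − j401)

Z_in ≈ 17.9 + j19.2 Ω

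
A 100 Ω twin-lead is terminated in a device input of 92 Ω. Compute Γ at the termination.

Γ = (Z_L − Z_0)/(Z_L + Z_0) = (92 − 100)/(92 + 100) = -8/192

Γ = -0.0417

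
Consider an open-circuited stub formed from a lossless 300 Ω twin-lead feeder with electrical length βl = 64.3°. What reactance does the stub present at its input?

X_in ≈ -144 Ω (capacitive)

tan(βl) = 2.08
For an open-circuited stub, Z_in = −jZ_0·cot(βl) = −jZ_0/tan(βl)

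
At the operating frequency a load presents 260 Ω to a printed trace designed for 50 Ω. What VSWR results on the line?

VSWR ≈ 5.2

For a purely resistive load, VSWR = R_L/Z_0 or Z_0/R_L (whichever > 1) = 260/50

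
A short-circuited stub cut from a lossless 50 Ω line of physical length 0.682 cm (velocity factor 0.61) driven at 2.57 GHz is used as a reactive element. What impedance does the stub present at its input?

Z_in ≈ +j34.3 Ω

λ = v/f = 0.61·c / 2.57 GHz = 0.0712 m
βl = 2π·l/λ = 2π × 0.0958 = 34.5°
tan(βl) = 0.687
For a short-circuited stub, Z_in = jZ_0·tan(βl)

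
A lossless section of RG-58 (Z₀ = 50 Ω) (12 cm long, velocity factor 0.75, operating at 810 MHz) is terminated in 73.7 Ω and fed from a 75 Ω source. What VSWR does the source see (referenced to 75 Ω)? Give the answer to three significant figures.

λ = v/f = 0.75·c / 810 MHz = 0.278 m
βl = 2π·l/λ = 2π × 0.432 = 156°
tan(βl) = -0.455
Z_in = Z_0·(Z_L + jZ_0·tanβl)/(Z_0 + jZ_L·tanβl) = 61.3 + j18.4 Ω
Γ_s = (Z_in − Z_s)/(Z_in + Z_s) = (-13.7 + j18.4)/(136 + j18.4), |Γ_s| = 0.167
VSWR = (1 + |Γ_s|)/(1 − |Γ_s|)

VSWR ≈ 1.4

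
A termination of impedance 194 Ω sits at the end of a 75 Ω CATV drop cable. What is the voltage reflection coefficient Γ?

Γ = 0.442

Γ = (Z_L − Z_0)/(Z_L + Z_0) = (194 − 75)/(194 + 75) = 119/269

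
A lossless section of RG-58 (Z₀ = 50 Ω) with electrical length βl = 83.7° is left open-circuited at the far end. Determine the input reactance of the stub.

tan(βl) = 9.06
For an open-circuited stub, Z_in = −jZ_0·cot(βl) = −jZ_0/tan(βl)

X_in ≈ -5.52 Ω (capacitive)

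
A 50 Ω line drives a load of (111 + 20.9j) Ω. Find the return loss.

Γ = (61 + j20.9)/(161 + j20.9), |Γ| = 0.397
RL = −20·log₁₀|Γ| = −20·log₁₀(0.397)

RL ≈ 8.02 dB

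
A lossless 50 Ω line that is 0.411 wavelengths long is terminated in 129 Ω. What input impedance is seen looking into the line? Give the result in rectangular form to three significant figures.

Z_in ≈ 49.8 + j49.1 Ω

βl = 2π × 0.411 = 148°
tan(βl) = tan(148°) = -0.626
Z_in = Z_0·(Z_L + jZ_0·tanβl)/(Z_0 + jZ_L·tanβl)
     = 50·(129 − j31.3)/(50 − j80.7)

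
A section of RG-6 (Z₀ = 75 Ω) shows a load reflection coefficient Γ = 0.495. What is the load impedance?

Z_L ≈ 222 Ω

Z_L = Z_0·(1 + Γ)/(1 − Γ) = 75·(1.5)/(0.505)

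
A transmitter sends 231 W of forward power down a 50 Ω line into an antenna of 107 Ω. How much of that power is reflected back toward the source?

Γ = (107 − 50)/(107 + 50) = 0.363
|Γ|² = 0.132
P_refl = |Γ|²·P_inc = 30.4 W, P_del = (1 − |Γ|²)·P_inc = 201 W

P_reflected ≈ 30.4 W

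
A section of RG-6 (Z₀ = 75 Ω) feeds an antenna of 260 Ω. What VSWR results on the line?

VSWR ≈ 3.47

Γ = (260 − 75)/(260 + 75) = 0.552
VSWR = (1 + 0.552)/(1 − 0.552)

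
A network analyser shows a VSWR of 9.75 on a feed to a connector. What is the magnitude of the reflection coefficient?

|Γ| ≈ 0.814

|Γ| = (S − 1)/(S + 1) = (9.75 − 1)/(9.75 + 1) = 8.75/10.8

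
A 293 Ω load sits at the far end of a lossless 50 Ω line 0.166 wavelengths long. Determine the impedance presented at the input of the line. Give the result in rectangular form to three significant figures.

Z_in ≈ 11.3 − j28 Ω

βl = 2π × 0.166 = 59.8°
tan(βl) = tan(59.8°) = 1.72
Z_in = Z_0·(Z_L + jZ_0·tanβl)/(Z_0 + jZ_L·tanβl)
     = 50·(293 + j85.8)/(50 + j503)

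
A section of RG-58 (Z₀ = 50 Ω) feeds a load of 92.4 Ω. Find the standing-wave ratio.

VSWR ≈ 1.85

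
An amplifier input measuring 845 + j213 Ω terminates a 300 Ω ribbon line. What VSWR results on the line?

VSWR ≈ 3.02

Γ = (Z_L − Z_0)/(Z_L + Z_0) = (545 + j213)/(1145 + j213)
|Γ| = 585/1160 = 0.502
VSWR = (1 + |Γ|)/(1 − |Γ|) = 1.5/0.498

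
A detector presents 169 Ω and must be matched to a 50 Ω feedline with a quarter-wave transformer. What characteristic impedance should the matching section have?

Z_qwt ≈ 91.9 Ω

Z_qwt = √(Z_0·R_L) = √(50 × 169) = √8450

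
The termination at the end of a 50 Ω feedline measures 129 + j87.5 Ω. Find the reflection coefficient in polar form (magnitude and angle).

Γ ≈ 0.592 ∠ 21.9°

Γ = (Z_L − Z_0)/(Z_L + Z_0) = (79 + j87.5)/(179 + j87.5)
|Γ| = 118/199 = 0.592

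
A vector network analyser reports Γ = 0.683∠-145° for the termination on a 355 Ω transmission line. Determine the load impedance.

Z_L ≈ 73.3 − j108 Ω

Z_L = Z_0·(1 + Γ)/(1 − Γ) = 355·(0.441 − j0.392)/(1.56 + j0.392)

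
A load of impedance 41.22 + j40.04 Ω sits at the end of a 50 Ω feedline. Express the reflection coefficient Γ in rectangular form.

Γ ≈ 0.0808 + j0.403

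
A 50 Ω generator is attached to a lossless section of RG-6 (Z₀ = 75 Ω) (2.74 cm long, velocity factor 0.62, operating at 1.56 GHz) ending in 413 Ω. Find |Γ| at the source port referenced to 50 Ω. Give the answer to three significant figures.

|Γ| ≈ 0.579

λ = v/f = 0.62·c / 1.56 GHz = 0.119 m
βl = 2π·l/λ = 2π × 0.23 = 82.7°
tan(βl) = 7.84
Z_in = Z_0·(Z_L + jZ_0·tanβl)/(Z_0 + jZ_L·tanβl) = 13.8 − j9.25 Ω
Γ_s = (Z_in − Z_s)/(Z_in + Z_s) = (-36.2 − j9.25)/(63.8 − j9.25), |Γ_s| = 0.579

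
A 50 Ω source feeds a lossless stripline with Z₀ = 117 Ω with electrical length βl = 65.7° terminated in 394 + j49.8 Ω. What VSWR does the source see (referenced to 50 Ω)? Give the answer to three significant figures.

VSWR ≈ 3.02

tan(βl) = 2.21
Z_in = Z_0·(Z_L + jZ_0·tanβl)/(Z_0 + jZ_L·tanβl) = 41.8 − j52.5 Ω
Γ_s = (Z_in − Z_s)/(Z_in + Z_s) = (-8.18 − j52.5)/(91.8 − j52.5), |Γ_s| = 0.502
VSWR = (1 + |Γ_s|)/(1 − |Γ_s|)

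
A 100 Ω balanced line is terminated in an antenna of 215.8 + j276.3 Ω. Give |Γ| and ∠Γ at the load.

Γ ≈ 0.714 ∠ 26.1°

Γ = (Z_L − Z_0)/(Z_L + Z_0) = (115.8 + j276.3)/(315.8 + j276.3)
|Γ| = 300/420 = 0.714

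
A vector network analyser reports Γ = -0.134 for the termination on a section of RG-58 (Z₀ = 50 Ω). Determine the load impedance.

Z_L ≈ 38.2 Ω

Z_L = Z_0·(1 + Γ)/(1 − Γ) = 50·(0.866)/(1.13)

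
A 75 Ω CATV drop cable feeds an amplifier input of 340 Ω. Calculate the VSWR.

VSWR ≈ 4.53

Γ = (340 − 75)/(340 + 75) = 0.639
VSWR = (1 + 0.639)/(1 − 0.639)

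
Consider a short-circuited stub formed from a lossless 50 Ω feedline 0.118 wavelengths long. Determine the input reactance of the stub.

βl = 2π × 0.118 = 42.5°
tan(βl) = 0.916
For a short-circuited stub, Z_in = jZ_0·tan(βl)

X_in ≈ 45.8 Ω (inductive)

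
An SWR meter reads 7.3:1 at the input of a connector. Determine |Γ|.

|Γ| = (S − 1)/(S + 1) = (7.3 − 1)/(7.3 + 1) = 6.3/8.3

|Γ| ≈ 0.759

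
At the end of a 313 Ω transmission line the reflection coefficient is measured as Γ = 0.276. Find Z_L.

Z_L = Z_0·(1 + Γ)/(1 − Γ) = 313·(1.28)/(0.724)

Z_L ≈ 552 Ω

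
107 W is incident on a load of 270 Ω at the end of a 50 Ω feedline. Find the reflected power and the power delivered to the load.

P_reflected ≈ 50.6 W; P_delivered ≈ 56.4 W

Γ = (270 − 50)/(270 + 50) = 0.688
|Γ|² = 0.473
P_refl = |Γ|²·P_inc = 50.6 W, P_del = (1 − |Γ|²)·P_inc = 56.4 W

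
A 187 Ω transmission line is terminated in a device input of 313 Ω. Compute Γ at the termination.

Γ = 0.252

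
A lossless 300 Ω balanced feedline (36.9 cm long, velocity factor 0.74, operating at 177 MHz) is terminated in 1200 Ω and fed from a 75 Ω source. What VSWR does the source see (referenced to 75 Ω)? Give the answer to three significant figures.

λ = v/f = 0.74·c / 177 MHz = 1.25 m
βl = 2π·l/λ = 2π × 0.294 = 106°
tan(βl) = -3.51
Z_in = Z_0·(Z_L + jZ_0·tanβl)/(Z_0 + jZ_L·tanβl) = 80.7 + j79.8 Ω
Γ_s = (Z_in − Z_s)/(Z_in + Z_s) = (5.69 + j79.8)/(156 + j79.8), |Γ_s| = 0.457
VSWR = (1 + |Γ_s|)/(1 − |Γ_s|)

VSWR ≈ 2.68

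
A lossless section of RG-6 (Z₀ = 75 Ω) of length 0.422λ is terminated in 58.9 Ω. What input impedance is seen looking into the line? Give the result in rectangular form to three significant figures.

βl = 2π × 0.422 = 152°
tan(βl) = tan(152°) = -0.534
Z_in = Z_0·(Z_L + jZ_0·tanβl)/(Z_0 + jZ_L·tanβl)
     = 75·(58.9 − j40)/(75 − j31.4)

Z_in ≈ 64.4 − j13 Ω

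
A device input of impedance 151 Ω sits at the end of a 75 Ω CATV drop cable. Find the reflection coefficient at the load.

Γ = 0.336

Γ = (Z_L − Z_0)/(Z_L + Z_0) = (151 − 75)/(151 + 75) = 76/226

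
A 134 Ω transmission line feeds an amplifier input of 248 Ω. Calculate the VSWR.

For a purely resistive load, VSWR = R_L/Z_0 or Z_0/R_L (whichever > 1) = 248/134

VSWR ≈ 1.85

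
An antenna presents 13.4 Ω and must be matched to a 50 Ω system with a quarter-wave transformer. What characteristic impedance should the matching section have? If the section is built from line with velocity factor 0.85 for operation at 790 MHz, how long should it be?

Z_qwt ≈ 25.9 Ω; length ≈ 8.07 cm

Z_qwt = √(Z_0·R_L) = √(50 × 13.4) = √670
λ = 0.85·c/f = 0.323 m, so l = λ/4 = 0.0807 m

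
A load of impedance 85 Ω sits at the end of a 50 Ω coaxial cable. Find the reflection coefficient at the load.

Γ = 0.259

Γ = (Z_L − Z_0)/(Z_L + Z_0) = (85 − 50)/(85 + 50) = 35/135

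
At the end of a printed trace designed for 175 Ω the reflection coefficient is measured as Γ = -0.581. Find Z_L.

Z_L = Z_0·(1 + Γ)/(1 − Γ) = 175·(0.419)/(1.58)

Z_L ≈ 46.4 Ω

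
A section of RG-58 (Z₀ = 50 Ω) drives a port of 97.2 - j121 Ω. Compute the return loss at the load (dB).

Γ = (47.2 − j121)/(147.2 − j121), |Γ| = 0.682
RL = −20·log₁₀|Γ| = −20·log₁₀(0.682)

RL ≈ 3.33 dB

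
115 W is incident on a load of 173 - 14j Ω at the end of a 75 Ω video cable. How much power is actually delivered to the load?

P_delivered ≈ 96.7 W

|Γ| = |(98 − j14)/(248 − j14)| = 0.399
|Γ|² = 0.159
P_refl = |Γ|²·P_inc = 18.3 W, P_del = (1 − |Γ|²)·P_inc = 96.7 W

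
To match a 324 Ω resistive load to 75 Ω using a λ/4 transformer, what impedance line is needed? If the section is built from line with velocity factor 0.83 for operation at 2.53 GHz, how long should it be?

Z_qwt = √(Z_0·R_L) = √(75 × 324) = √24300
λ = 0.83·c/f = 0.0984 m, so l = λ/4 = 0.0246 m

Z_qwt ≈ 156 Ω; length ≈ 2.46 cm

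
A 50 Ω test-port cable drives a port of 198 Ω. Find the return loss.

Γ = (198 − 50)/(198 + 50) = 0.597
RL = −20·log₁₀|Γ| = −20·log₁₀(0.597)

RL ≈ 4.48 dB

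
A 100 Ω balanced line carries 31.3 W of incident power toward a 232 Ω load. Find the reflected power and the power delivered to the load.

P_reflected ≈ 4.95 W; P_delivered ≈ 26.4 W

Γ = (232 − 100)/(232 + 100) = 0.398
|Γ|² = 0.158
P_refl = |Γ|²·P_inc = 4.95 W, P_del = (1 − |Γ|²)·P_inc = 26.4 W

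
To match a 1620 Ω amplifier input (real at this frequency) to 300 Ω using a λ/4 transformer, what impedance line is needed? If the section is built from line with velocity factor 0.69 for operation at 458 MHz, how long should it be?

Z_qwt ≈ 697 Ω; length ≈ 11.3 cm

Z_qwt = √(Z_0·R_L) = √(300 × 1620) = √486000
λ = 0.69·c/f = 0.452 m, so l = λ/4 = 0.113 m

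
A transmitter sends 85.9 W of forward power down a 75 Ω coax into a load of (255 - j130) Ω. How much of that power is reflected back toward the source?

|Γ| = |(180 − j130)/(330 − j130)| = 0.626
|Γ|² = 0.392
P_refl = |Γ|²·P_inc = 33.7 W, P_del = (1 − |Γ|²)·P_inc = 52.2 W

P_reflected ≈ 33.7 W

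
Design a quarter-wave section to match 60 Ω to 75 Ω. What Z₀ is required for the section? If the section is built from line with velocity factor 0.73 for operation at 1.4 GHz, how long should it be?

Z_qwt = √(Z_0·R_L) = √(75 × 60) = √4500
λ = 0.73·c/f = 0.156 m, so l = λ/4 = 0.0391 m

Z_qwt ≈ 67.1 Ω; length ≈ 3.91 cm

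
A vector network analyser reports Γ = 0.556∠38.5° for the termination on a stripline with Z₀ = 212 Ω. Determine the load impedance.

Z_L = Z_0·(1 + Γ)/(1 − Γ) = 212·(1.44 + j0.346)/(0.565 − j0.346)

Z_L ≈ 334 + j334 Ω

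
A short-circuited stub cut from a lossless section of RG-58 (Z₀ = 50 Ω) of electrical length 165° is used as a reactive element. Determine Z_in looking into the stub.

Z_in ≈ −j13.4 Ω

tan(βl) = -0.268
For a short-circuited stub, Z_in = jZ_0·tan(βl)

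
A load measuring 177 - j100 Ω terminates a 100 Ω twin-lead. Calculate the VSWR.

VSWR ≈ 2.5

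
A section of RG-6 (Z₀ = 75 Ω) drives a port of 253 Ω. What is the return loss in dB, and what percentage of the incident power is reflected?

RL ≈ 5.31 dB; 29.5% of incident power reflected

Γ = (253 − 75)/(253 + 75) = 0.543
RL = −20·log₁₀(0.543) = 5.31 dB
P_refl/P_inc = |Γ|² = 0.295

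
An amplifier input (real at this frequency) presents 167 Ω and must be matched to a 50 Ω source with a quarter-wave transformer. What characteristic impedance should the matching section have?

Z_qwt ≈ 91.4 Ω

Z_qwt = √(Z_0·R_L) = √(50 × 167) = √8350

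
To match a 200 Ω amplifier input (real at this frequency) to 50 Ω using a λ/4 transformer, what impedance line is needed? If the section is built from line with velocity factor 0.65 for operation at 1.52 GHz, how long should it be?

Z_qwt ≈ 100 Ω; length ≈ 3.21 cm

Z_qwt = √(Z_0·R_L) = √(50 × 200) = √10000
λ = 0.65·c/f = 0.128 m, so l = λ/4 = 0.0321 m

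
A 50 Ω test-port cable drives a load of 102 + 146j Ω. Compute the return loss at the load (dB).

RL ≈ 2.67 dB

Γ = (52 + j146)/(152 + j146), |Γ| = 0.735
RL = −20·log₁₀|Γ| = −20·log₁₀(0.735)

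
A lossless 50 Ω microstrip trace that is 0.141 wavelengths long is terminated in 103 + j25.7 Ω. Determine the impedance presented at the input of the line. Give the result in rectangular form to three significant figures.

βl = 2π × 0.141 = 50.8°
tan(βl) = tan(50.8°) = 1.22
Z_in = Z_0·(Z_L + jZ_0·tanβl)/(Z_0 + jZ_L·tanβl)
     = 50·(103 + j86.9)/(18.5 + j126)

Z_in ≈ 39.6 − j35 Ω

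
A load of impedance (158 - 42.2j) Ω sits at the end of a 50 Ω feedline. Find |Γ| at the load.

|Γ| ≈ 0.546

Γ = (Z_L − Z_0)/(Z_L + Z_0) = (108 − j42.2)/(208 − j42.2)
|Γ| = 116/212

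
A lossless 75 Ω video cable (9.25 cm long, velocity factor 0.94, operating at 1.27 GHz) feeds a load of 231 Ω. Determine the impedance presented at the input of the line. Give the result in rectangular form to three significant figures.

λ = v/f = 0.94·c / 1.27 GHz = 0.222 m
βl = 2π·l/λ = 2π × 0.417 = 150°
tan(βl) = tan(150°) = -0.578
Z_in = Z_0·(Z_L + jZ_0·tanβl)/(Z_0 + jZ_L·tanβl)
     = 75·(231 − j43.4)/(75 − j134)

Z_in ≈ 73.9 + j88.2 Ω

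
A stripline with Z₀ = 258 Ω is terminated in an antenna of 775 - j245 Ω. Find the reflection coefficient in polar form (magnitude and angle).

Γ ≈ 0.539 ∠ -12°

Γ = (Z_L − Z_0)/(Z_L + Z_0) = (517 − j245)/(1033 − j245)
|Γ| = 572/1060 = 0.539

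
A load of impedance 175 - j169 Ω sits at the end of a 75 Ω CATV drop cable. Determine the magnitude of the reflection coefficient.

|Γ| ≈ 0.651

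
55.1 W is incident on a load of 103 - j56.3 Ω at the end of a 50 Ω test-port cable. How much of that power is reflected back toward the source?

|Γ| = |(53 − j56.3)/(153 − j56.3)| = 0.474
|Γ|² = 0.225
P_refl = |Γ|²·P_inc = 12.4 W, P_del = (1 − |Γ|²)·P_inc = 42.7 W

P_reflected ≈ 12.4 W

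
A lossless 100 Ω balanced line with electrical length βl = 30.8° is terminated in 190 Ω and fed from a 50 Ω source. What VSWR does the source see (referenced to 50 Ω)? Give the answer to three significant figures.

VSWR ≈ 3.21

tan(βl) = 0.596
Z_in = Z_0·(Z_L + jZ_0·tanβl)/(Z_0 + jZ_L·tanβl) = 113 − j68.2 Ω
Γ_s = (Z_in − Z_s)/(Z_in + Z_s) = (62.8 − j68.2)/(163 − j68.2), |Γ_s| = 0.525
VSWR = (1 + |Γ_s|)/(1 − |Γ_s|)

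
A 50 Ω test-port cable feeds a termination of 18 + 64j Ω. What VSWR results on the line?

VSWR ≈ 7.56

Γ = (Z_L − Z_0)/(Z_L + Z_0) = (-32 + j64)/(68 + j64)
|Γ| = 71.6/93.4 = 0.766
VSWR = (1 + |Γ|)/(1 − |Γ|) = 1.77/0.234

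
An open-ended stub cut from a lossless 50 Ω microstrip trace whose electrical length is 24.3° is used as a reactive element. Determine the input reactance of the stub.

X_in ≈ -111 Ω (capacitive)

tan(βl) = 0.452
For an open-ended stub, Z_in = −jZ_0·cot(βl) = −jZ_0/tan(βl)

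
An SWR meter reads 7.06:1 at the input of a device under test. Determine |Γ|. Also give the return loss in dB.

|Γ| ≈ 0.752; return loss ≈ 2.48 dB

|Γ| = (S − 1)/(S + 1) = (7.06 − 1)/(7.06 + 1) = 6.06/8.06
RL = −20·log₁₀|Γ| = −20·log₁₀(0.752)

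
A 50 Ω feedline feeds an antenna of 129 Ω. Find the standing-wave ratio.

VSWR ≈ 2.58

For a purely resistive load, VSWR = R_L/Z_0 or Z_0/R_L (whichever > 1) = 129/50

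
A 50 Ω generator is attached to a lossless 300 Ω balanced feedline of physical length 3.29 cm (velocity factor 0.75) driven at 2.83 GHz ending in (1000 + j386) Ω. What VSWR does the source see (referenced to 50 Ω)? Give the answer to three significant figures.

λ = v/f = 0.75·c / 2.83 GHz = 0.0795 m
βl = 2π·l/λ = 2π × 0.414 = 149°
tan(βl) = -0.602
Z_in = Z_0·(Z_L + jZ_0·tanβl)/(Z_0 + jZ_L·tanβl) = 190 + j331 Ω
Γ_s = (Z_in − Z_s)/(Z_in + Z_s) = (140 + j331)/(240 + j331), |Γ_s| = 0.879
VSWR = (1 + |Γ_s|)/(1 − |Γ_s|)

VSWR ≈ 15.5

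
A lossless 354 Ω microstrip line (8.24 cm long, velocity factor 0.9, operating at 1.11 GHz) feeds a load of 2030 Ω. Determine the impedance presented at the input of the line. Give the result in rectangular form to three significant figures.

λ = v/f = 0.9·c / 1.11 GHz = 0.243 m
βl = 2π·l/λ = 2π × 0.339 = 122°
tan(βl) = tan(122°) = -1.6
Z_in = Z_0·(Z_L + jZ_0·tanβl)/(Z_0 + jZ_L·tanβl)
     = 354·(2030 − j568)/(354 − j3250)

Z_in ≈ 84.7 + j212 Ω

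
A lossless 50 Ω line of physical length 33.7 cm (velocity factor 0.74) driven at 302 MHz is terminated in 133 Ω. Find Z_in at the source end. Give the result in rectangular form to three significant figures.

λ = v/f = 0.74·c / 302 MHz = 0.735 m
βl = 2π·l/λ = 2π × 0.458 = 165°
tan(βl) = tan(165°) = -0.267
Z_in = Z_0·(Z_L + jZ_0·tanβl)/(Z_0 + jZ_L·tanβl)
     = 50·(133 − j13.4)/(50 − j35.5)

Z_in ≈ 94.7 + j53.9 Ω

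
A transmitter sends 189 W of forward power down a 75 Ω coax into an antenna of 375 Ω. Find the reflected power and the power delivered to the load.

P_reflected ≈ 84 W; P_delivered ≈ 105 W

Γ = (375 − 75)/(375 + 75) = 0.667
|Γ|² = 0.444
P_refl = |Γ|²·P_inc = 84 W, P_del = (1 − |Γ|²)·P_inc = 105 W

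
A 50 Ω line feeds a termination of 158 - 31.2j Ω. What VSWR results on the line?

VSWR ≈ 3.3

Γ = (Z_L − Z_0)/(Z_L + Z_0) = (108 − j31.2)/(208 − j31.2)
|Γ| = 112/210 = 0.534
VSWR = (1 + |Γ|)/(1 − |Γ|) = 1.53/0.466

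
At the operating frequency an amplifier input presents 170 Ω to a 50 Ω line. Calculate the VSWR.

VSWR ≈ 3.4

For a purely resistive load, VSWR = R_L/Z_0 or Z_0/R_L (whichever > 1) = 170/50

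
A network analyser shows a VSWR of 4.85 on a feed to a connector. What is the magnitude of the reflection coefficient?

|Γ| = (S − 1)/(S + 1) = (4.85 − 1)/(4.85 + 1) = 3.85/5.85

|Γ| ≈ 0.658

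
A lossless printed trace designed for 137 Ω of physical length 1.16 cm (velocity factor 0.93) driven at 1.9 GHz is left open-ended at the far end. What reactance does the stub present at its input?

X_in ≈ -253 Ω (capacitive)

λ = v/f = 0.93·c / 1.9 GHz = 0.147 m
βl = 2π·l/λ = 2π × 0.079 = 28.4°
tan(βl) = 0.542
For an open-ended stub, Z_in = −jZ_0·cot(βl) = −jZ_0/tan(βl)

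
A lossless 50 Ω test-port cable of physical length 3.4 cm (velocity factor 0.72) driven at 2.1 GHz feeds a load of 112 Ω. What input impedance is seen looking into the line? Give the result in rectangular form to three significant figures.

Z_in ≈ 27.5 + j20.9 Ω

λ = v/f = 0.72·c / 2.1 GHz = 0.103 m
βl = 2π·l/λ = 2π × 0.331 = 119°
tan(βl) = tan(119°) = -1.8
Z_in = Z_0·(Z_L + jZ_0·tanβl)/(Z_0 + jZ_L·tanβl)
     = 50·(112 − j90.2)/(50 − j202)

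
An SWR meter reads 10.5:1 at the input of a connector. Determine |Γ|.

|Γ| ≈ 0.826

|Γ| = (S − 1)/(S + 1) = (10.5 − 1)/(10.5 + 1) = 9.5/11.5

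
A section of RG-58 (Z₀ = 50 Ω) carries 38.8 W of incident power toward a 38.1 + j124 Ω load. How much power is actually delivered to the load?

|Γ| = |(-11.9 + j124)/(88.1 + j124)| = 0.819
|Γ|² = 0.671
P_refl = |Γ|²·P_inc = 26 W, P_del = (1 − |Γ|²)·P_inc = 12.8 W

P_delivered ≈ 12.8 W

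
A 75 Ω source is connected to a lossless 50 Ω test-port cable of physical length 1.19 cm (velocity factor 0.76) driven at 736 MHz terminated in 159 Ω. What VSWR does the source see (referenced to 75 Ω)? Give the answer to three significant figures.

VSWR ≈ 2.29

λ = v/f = 0.76·c / 736 MHz = 0.31 m
βl = 2π·l/λ = 2π × 0.0384 = 13.8°
tan(βl) = 0.246
Z_in = Z_0·(Z_L + jZ_0·tanβl)/(Z_0 + jZ_L·tanβl) = 105 − j69.5 Ω
Γ_s = (Z_in − Z_s)/(Z_in + Z_s) = (29.6 − j69.5)/(180 − j69.5), |Γ_s| = 0.392
VSWR = (1 + |Γ_s|)/(1 − |Γ_s|)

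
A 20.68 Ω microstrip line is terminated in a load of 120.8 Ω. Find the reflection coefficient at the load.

Γ = (Z_L − Z_0)/(Z_L + Z_0) = (120.8 − 20.68)/(120.8 + 20.68) = 100.1/141.5

Γ = 0.708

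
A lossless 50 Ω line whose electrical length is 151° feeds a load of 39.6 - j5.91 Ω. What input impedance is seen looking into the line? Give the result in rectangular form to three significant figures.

tan(βl) = tan(151°) = -0.554
Z_in = Z_0·(Z_L + jZ_0·tanβl)/(Z_0 + jZ_L·tanβl)
     = 50·(39.6 − j33.6)/(46.7 − j22)

Z_in ≈ 48.6 − j13.2 Ω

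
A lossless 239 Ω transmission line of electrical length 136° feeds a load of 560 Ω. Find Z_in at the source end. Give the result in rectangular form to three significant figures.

Z_in ≈ 177 + j169 Ω

tan(βl) = tan(136°) = -0.966
Z_in = Z_0·(Z_L + jZ_0·tanβl)/(Z_0 + jZ_L·tanβl)
     = 239·(560 − j231)/(239 − j541)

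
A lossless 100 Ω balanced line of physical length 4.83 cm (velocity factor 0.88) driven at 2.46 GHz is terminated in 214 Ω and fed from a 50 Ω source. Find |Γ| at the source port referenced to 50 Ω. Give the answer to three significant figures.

|Γ| ≈ 0.602

λ = v/f = 0.88·c / 2.46 GHz = 0.107 m
βl = 2π·l/λ = 2π × 0.45 = 162°
tan(βl) = -0.324
Z_in = Z_0·(Z_L + jZ_0·tanβl)/(Z_0 + jZ_L·tanβl) = 160 + j78.4 Ω
Γ_s = (Z_in − Z_s)/(Z_in + Z_s) = (110 + j78.4)/(210 + j78.4), |Γ_s| = 0.602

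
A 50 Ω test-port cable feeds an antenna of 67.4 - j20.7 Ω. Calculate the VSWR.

Γ = (Z_L − Z_0)/(Z_L + Z_0) = (17.4 − j20.7)/(117.4 − j20.7)
|Γ| = 27/119 = 0.227
VSWR = (1 + |Γ|)/(1 − |Γ|) = 1.23/0.773

VSWR ≈ 1.59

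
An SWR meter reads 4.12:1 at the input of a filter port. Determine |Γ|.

|Γ| ≈ 0.609

|Γ| = (S − 1)/(S + 1) = (4.12 − 1)/(4.12 + 1) = 3.12/5.12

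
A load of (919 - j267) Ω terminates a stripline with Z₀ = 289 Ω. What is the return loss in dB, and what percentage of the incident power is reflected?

Γ = (630 − j267)/(1208 − j267), |Γ| = 0.553
RL = −20·log₁₀(0.553) = 5.14 dB
P_refl/P_inc = |Γ|² = 0.306

RL ≈ 5.14 dB; 30.6% of incident power reflected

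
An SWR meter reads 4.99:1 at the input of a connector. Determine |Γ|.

|Γ| ≈ 0.666

|Γ| = (S − 1)/(S + 1) = (4.99 − 1)/(4.99 + 1) = 3.99/5.99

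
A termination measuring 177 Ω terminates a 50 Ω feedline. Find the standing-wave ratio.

VSWR ≈ 3.54

Γ = (177 − 50)/(177 + 50) = 0.559
VSWR = (1 + 0.559)/(1 − 0.559)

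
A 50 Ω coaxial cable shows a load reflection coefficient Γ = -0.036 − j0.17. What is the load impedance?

Z_L = Z_0·(1 + Γ)/(1 − Γ) = 50·(0.964 − j0.17)/(1.04 + j0.17)

Z_L ≈ 44 − j15.4 Ω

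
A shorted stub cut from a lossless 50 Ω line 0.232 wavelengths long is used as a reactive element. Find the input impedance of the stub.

Z_in ≈ +j440 Ω

βl = 2π × 0.232 = 83.5°
tan(βl) = 8.8
For a shorted stub, Z_in = jZ_0·tan(βl)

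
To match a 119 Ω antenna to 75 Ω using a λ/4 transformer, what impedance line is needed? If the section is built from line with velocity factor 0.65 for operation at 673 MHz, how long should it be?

Z_qwt = √(Z_0·R_L) = √(75 × 119) = √8925
λ = 0.65·c/f = 0.29 m, so l = λ/4 = 0.0724 m

Z_qwt ≈ 94.5 Ω; length ≈ 7.24 cm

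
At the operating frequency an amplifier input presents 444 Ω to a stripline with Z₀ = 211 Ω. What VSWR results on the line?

VSWR ≈ 2.1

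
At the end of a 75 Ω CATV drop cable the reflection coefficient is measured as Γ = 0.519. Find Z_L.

Z_L ≈ 237 Ω

Z_L = Z_0·(1 + Γ)/(1 − Γ) = 75·(1.52)/(0.481)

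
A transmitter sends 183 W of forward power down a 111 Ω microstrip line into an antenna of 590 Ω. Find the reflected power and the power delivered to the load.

P_reflected ≈ 85.4 W; P_delivered ≈ 97.6 W

Γ = (590 − 111)/(590 + 111) = 0.683
|Γ|² = 0.467
P_refl = |Γ|²·P_inc = 85.4 W, P_del = (1 − |Γ|²)·P_inc = 97.6 W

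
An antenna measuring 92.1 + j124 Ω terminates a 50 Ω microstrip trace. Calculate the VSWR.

VSWR ≈ 5.54

Γ = (Z_L − Z_0)/(Z_L + Z_0) = (42.1 + j124)/(142.1 + j124)
|Γ| = 131/189 = 0.694
VSWR = (1 + |Γ|)/(1 − |Γ|) = 1.69/0.306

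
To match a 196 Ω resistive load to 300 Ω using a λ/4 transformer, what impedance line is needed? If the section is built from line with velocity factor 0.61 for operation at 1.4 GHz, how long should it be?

Z_qwt ≈ 242 Ω; length ≈ 3.27 cm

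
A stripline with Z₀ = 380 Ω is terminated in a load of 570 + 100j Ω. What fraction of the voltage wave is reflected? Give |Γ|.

|Γ| ≈ 0.225

Γ = (Z_L − Z_0)/(Z_L + Z_0) = (190 + j100)/(950 + j100)
|Γ| = 215/955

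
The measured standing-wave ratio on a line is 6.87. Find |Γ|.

|Γ| ≈ 0.746

|Γ| = (S − 1)/(S + 1) = (6.87 − 1)/(6.87 + 1) = 5.87/7.87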